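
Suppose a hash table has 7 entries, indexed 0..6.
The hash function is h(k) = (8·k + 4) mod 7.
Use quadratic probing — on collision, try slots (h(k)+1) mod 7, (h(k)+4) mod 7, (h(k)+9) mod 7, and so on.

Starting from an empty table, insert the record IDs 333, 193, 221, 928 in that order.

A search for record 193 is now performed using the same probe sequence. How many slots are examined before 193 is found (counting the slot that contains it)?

Insert 333: h=1, slot 1 empty => index 1.
Insert 193: h=1, slot 1 occupied => index 2.
Insert 221: h=1, slots 1,2 occupied => index 5.
Insert 928: h=1, slots 1,2,5 occupied => index 3.
Table: [-, 333, 193, 928, -, 221, -]
Lookup 193: h=1, probe 1,2 → found at 2.

2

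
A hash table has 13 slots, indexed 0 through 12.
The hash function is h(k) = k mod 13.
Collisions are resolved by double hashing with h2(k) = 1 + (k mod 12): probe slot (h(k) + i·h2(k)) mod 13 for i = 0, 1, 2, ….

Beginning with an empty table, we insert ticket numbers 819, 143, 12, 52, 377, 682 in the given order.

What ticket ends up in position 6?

819: h=0 => slot 0
143: h=0, h2=12, probe 0,12 => slot 12
12: h=12, h2=1, probe 12,0,1 => slot 1
52: h=0, h2=5, probe 0,5 => slot 5
377: h=0, h2=6, probe 0,6 => slot 6
682: h=6, h2=11, probe 6,4 => slot 4
Table: [819, 12, ., ., 682, 52, 377, ., ., ., ., ., 143]

377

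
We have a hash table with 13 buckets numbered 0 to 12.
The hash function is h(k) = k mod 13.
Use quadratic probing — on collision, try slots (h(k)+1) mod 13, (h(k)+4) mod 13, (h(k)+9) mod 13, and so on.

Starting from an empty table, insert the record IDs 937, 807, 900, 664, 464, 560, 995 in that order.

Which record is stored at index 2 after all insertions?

937: h=1 => slot 1
807: h=1, probe 1,2 => slot 2
900: h=3 => slot 3
664: h=1, probe 1,2,5 => slot 5
464: h=9 => slot 9
560: h=1, probe 1,2,5,10 => slot 10
995: h=7 => slot 7
Table: [—, 937, 807, 900, —, 664, —, 995, —, 464, 560, —, —]

807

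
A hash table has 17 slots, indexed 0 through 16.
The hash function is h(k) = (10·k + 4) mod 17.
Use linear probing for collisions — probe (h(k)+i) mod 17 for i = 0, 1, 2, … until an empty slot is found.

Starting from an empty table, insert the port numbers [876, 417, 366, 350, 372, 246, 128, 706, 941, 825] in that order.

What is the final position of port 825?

15

876 hashes to 9; slot 9 is free -> place at 9.
417 hashes to 9; 9 taken -> place at 10.
366 hashes to 9; 9,10 taken -> place at 11.
350 hashes to 2; slot 2 is free -> place at 2.
372 hashes to 1; slot 1 is free -> place at 1.
246 hashes to 16; slot 16 is free -> place at 16.
128 hashes to 9; 9,10,11 taken -> place at 12.
706 hashes to 9; 9,10,11,12 taken -> place at 13.
941 hashes to 13; 13 taken -> place at 14.
825 hashes to 9; 9,10,11,12,13,14 taken -> place at 15.
Table: [., 372, 350, ., ., ., ., ., ., 876, 417, 366, 128, 706, 941, 825, 246]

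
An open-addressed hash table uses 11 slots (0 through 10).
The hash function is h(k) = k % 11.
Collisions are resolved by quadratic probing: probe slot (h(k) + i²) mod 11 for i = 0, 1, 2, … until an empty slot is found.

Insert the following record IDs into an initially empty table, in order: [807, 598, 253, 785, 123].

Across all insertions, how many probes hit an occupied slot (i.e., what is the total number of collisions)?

3

807 hashes to 4; slot 4 is free → place at 4.
598 hashes to 4; 4 taken → place at 5.
253 hashes to 0; slot 0 is free → place at 0.
785 hashes to 4; 4,5 taken → place at 8.
123 hashes to 2; slot 2 is free → place at 2.
Table: [253, _, 123, _, 807, 598, _, _, 785, _, _]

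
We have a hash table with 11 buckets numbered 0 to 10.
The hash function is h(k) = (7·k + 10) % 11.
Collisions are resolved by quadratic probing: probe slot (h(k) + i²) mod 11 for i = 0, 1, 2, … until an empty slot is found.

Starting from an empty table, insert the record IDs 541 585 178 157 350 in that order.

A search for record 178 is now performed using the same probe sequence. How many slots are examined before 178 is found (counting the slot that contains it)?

Insert 541: h=2, slot 2 empty => index 2.
Insert 585: h=2, slot 2 occupied => index 3.
Insert 178: h=2, slots 2,3 occupied => index 6.
Insert 157: h=9, slot 9 empty => index 9.
Insert 350: h=7, slot 7 empty => index 7.
Table: [—, —, 541, 585, —, —, 178, 350, —, 157, —]
Lookup 178: h=2, probe 2,3,6 → found at 6.

3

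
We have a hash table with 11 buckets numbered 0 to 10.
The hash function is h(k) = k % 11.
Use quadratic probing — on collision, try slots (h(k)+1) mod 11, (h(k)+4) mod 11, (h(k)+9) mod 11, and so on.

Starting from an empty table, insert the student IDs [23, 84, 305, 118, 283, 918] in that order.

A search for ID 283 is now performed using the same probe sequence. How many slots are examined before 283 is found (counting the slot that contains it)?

Insert 23: h=1, slot 1 empty => index 1.
Insert 84: h=7, slot 7 empty => index 7.
Insert 305: h=8, slot 8 empty => index 8.
Insert 118: h=8, slot 8 occupied => index 9.
Insert 283: h=8, slots 8,9,1 occupied => index 6.
Insert 918: h=5, slot 5 empty => index 5.
Table: [., 23, ., ., ., 918, 283, 84, 305, 118, .]
Lookup 283: h=8, probe 8,9,1,6 → found at 6.

4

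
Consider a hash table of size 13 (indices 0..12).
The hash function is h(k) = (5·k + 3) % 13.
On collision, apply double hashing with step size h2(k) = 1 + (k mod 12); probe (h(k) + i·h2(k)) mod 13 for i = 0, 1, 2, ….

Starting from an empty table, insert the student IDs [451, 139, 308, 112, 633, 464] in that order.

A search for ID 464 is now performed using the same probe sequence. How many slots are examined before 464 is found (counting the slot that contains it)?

4

451: h=9 → slot 9
139: h=9, h2=8, probe 9,4 → slot 4
308: h=9, h2=9, probe 9,5 → slot 5
112: h=4, h2=5, probe 4,9,1 → slot 1
633: h=9, h2=10, probe 9,6 → slot 6
464: h=9, h2=9, probe 9,5,1,10 → slot 10
Table: [_, 112, _, _, 139, 308, 633, _, _, 451, 464, _, _]
Lookup 464: h=9, h2=9, probe 9,5,1,10 → found at 10.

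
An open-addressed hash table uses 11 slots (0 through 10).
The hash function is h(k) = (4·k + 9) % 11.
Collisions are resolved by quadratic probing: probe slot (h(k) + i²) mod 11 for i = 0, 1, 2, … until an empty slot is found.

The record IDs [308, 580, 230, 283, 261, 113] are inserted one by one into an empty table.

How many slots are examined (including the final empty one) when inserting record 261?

Insert 308: h=9, slot 9 empty → index 9.
Insert 580: h=8, slot 8 empty → index 8.
Insert 230: h=5, slot 5 empty → index 5.
Insert 283: h=8, slots 8,9 occupied → index 1.
Insert 261: h=8, slots 8,9,1 occupied → index 6.
Insert 113: h=10, slot 10 empty → index 10.
Table: [., 283, ., ., ., 230, 261, ., 580, 308, 113]

4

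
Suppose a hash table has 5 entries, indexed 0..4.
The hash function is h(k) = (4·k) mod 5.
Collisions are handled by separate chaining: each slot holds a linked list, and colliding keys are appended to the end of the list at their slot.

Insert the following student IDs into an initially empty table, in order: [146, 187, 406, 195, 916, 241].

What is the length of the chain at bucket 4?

146 -> bucket 4
187 -> bucket 3
406 -> bucket 4 (collision)
195 -> bucket 0
916 -> bucket 4 (collision)
241 -> bucket 4 (collision)
Final buckets:
0: 195
1: .
2: .
3: 187
4: 146 -> 406 -> 916 -> 241

4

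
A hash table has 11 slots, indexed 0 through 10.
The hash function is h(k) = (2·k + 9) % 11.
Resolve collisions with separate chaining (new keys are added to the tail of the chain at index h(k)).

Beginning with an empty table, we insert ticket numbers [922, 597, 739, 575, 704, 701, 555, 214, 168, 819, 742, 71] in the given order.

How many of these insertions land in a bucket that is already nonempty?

6

922 → bucket 5
597 → bucket 4
739 → bucket 2
575 → bucket 4 (collision)
704 → bucket 9
701 → bucket 3
555 → bucket 8
214 → bucket 8 (collision)
168 → bucket 4 (collision)
819 → bucket 8 (collision)
742 → bucket 8 (collision)
71 → bucket 8 (collision)
Final buckets:
0: —
1: —
2: 739
3: 701
4: 597 -> 575 -> 168
5: 922
6: —
7: —
8: 555 -> 214 -> 819 -> 742 -> 71
9: 704
10: —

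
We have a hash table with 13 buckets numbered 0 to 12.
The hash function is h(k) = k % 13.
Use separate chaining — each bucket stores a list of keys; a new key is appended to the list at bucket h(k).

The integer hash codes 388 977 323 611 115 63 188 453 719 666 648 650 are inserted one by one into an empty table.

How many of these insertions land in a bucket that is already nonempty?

6

Insert 388: h=11, bucket 11 empty -> new chain.
Insert 977: h=2, bucket 2 empty -> new chain.
Insert 323: h=11, bucket 11 nonempty -> append to chain.
Insert 611: h=0, bucket 0 empty -> new chain.
Insert 115: h=11, bucket 11 nonempty -> append to chain.
Insert 63: h=11, bucket 11 nonempty -> append to chain.
Insert 188: h=6, bucket 6 empty -> new chain.
Insert 453: h=11, bucket 11 nonempty -> append to chain.
Insert 719: h=4, bucket 4 empty -> new chain.
Insert 666: h=3, bucket 3 empty -> new chain.
Insert 648: h=11, bucket 11 nonempty -> append to chain.
Insert 650: h=0, bucket 0 nonempty -> append to chain.
Final buckets:
0: 611 -> 650
1: ∅
2: 977
3: 666
4: 719
5: ∅
6: 188
7: ∅
8: ∅
9: ∅
10: ∅
11: 388 -> 323 -> 115 -> 63 -> 453 -> 648
12: ∅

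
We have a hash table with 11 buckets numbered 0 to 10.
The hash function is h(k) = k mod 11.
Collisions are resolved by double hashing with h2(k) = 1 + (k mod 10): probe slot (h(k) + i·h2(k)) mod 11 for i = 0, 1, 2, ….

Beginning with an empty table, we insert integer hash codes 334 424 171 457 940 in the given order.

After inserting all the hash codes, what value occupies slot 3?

457

Insert 334: h=4, slot 4 empty → index 4.
Insert 424: h=6, slot 6 empty → index 6.
Insert 171: h=6, h2=2, slot 6 occupied → index 8.
Insert 457: h=6, h2=8, slot 6 occupied → index 3.
Insert 940: h=5, slot 5 empty → index 5.
Table: [∅, ∅, ∅, 457, 334, 940, 424, ∅, 171, ∅, ∅]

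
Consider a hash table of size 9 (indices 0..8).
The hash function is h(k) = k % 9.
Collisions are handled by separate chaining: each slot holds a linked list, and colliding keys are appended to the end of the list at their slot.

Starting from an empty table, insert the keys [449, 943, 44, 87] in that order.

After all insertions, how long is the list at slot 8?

2

449 -> bucket 8
943 -> bucket 7
44 -> bucket 8 (collision)
87 -> bucket 6
Final buckets:
0: -
1: -
2: -
3: -
4: -
5: -
6: 87
7: 943
8: 449 -> 44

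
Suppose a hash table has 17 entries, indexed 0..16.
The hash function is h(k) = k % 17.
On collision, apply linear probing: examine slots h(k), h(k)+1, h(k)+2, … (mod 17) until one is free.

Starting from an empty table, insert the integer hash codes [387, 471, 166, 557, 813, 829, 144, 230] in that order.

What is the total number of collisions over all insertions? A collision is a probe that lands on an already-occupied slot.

387 hashes to 13; slot 13 is free → place at 13.
471 hashes to 12; slot 12 is free → place at 12.
166 hashes to 13; 13 taken → place at 14.
557 hashes to 13; 13,14 taken → place at 15.
813 hashes to 14; 14,15 taken → place at 16.
829 hashes to 13; 13,14,15,16 taken → place at 0.
144 hashes to 8; slot 8 is free → place at 8.
230 hashes to 9; slot 9 is free → place at 9.
Table: [829, -, -, -, -, -, -, -, 144, 230, -, -, 471, 387, 166, 557, 813]

9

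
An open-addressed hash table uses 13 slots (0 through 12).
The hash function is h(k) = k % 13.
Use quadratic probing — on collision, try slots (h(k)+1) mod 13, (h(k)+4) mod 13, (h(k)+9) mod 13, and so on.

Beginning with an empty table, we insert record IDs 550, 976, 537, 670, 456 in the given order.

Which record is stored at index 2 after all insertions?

456

550 hashes to 4; slot 4 is free -> place at 4.
976 hashes to 1; slot 1 is free -> place at 1.
537 hashes to 4; 4 taken -> place at 5.
670 hashes to 7; slot 7 is free -> place at 7.
456 hashes to 1; 1 taken -> place at 2.
Table: [_, 976, 456, _, 550, 537, _, 670, _, _, _, _, _]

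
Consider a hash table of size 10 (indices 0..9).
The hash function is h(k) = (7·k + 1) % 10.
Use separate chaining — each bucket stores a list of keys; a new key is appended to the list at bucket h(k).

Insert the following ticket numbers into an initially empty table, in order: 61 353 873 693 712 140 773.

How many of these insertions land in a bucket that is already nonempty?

3

61 -> bucket 8
353 -> bucket 2
873 -> bucket 2 (collision)
693 -> bucket 2 (collision)
712 -> bucket 5
140 -> bucket 1
773 -> bucket 2 (collision)
Final buckets:
0: .
1: 140
2: 353 -> 873 -> 693 -> 773
3: .
4: .
5: 712
6: .
7: .
8: 61
9: .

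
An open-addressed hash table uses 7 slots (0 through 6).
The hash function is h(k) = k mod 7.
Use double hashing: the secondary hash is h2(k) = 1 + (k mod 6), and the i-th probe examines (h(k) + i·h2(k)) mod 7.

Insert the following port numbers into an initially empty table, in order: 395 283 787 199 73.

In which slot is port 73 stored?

Insert 395: h=3, slot 3 empty → index 3.
Insert 283: h=3, h2=2, slot 3 occupied → index 5.
Insert 787: h=3, h2=2, slots 3,5 occupied → index 0.
Insert 199: h=3, h2=2, slots 3,5,0 occupied → index 2.
Insert 73: h=3, h2=2, slots 3,5,0,2 occupied → index 4.
Table: [787, _, 199, 395, 73, 283, _]

4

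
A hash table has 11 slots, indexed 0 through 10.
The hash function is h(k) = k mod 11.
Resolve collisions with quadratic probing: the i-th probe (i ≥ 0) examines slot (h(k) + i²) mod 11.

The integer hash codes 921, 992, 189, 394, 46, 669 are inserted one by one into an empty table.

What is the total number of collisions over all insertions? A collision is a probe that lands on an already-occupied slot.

4

921: h=8 -> slot 8
992: h=2 -> slot 2
189: h=2, probe 2,3 -> slot 3
394: h=9 -> slot 9
46: h=2, probe 2,3,6 -> slot 6
669: h=9, probe 9,10 -> slot 10
Table: [∅, ∅, 992, 189, ∅, ∅, 46, ∅, 921, 394, 669]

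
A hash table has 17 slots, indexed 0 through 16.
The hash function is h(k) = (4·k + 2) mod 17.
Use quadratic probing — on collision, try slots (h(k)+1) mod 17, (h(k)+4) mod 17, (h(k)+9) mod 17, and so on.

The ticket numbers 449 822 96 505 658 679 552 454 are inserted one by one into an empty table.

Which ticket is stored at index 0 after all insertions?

658

449: h=13 -> slot 13
822: h=9 -> slot 9
96: h=12 -> slot 12
505: h=16 -> slot 16
658: h=16, probe 16,0 -> slot 0
679: h=15 -> slot 15
552: h=0, probe 0,1 -> slot 1
454: h=16, probe 16,0,3 -> slot 3
Table: [658, 552, ., 454, ., ., ., ., ., 822, ., ., 96, 449, ., 679, 505]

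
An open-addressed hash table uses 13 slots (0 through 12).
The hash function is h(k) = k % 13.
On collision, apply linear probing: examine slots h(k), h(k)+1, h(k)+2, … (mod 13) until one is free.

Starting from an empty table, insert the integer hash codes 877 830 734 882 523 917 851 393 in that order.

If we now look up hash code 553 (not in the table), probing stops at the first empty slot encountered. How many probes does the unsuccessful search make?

877: h=6 → slot 6
830: h=11 → slot 11
734: h=6, probe 6,7 → slot 7
882: h=11, probe 11,12 → slot 12
523: h=3 → slot 3
917: h=7, probe 7,8 → slot 8
851: h=6, probe 6,7,8,9 → slot 9
393: h=3, probe 3,4 → slot 4
Table: [-, -, -, 523, 393, -, 877, 734, 917, 851, -, 830, 882]
Lookup 553: h=7, probe 7,8,9,10 → slot 10 empty, not found.

4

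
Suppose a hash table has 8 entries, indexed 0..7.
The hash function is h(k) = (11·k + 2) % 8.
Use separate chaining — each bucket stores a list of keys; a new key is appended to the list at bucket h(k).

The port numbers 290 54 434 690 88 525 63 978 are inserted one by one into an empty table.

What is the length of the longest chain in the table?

Insert 290: h=0, bucket 0 empty -> new chain.
Insert 54: h=4, bucket 4 empty -> new chain.
Insert 434: h=0, bucket 0 nonempty -> append to chain.
Insert 690: h=0, bucket 0 nonempty -> append to chain.
Insert 88: h=2, bucket 2 empty -> new chain.
Insert 525: h=1, bucket 1 empty -> new chain.
Insert 63: h=7, bucket 7 empty -> new chain.
Insert 978: h=0, bucket 0 nonempty -> append to chain.
Final buckets:
0: 290 -> 434 -> 690 -> 978
1: 525
2: 88
3: —
4: 54
5: —
6: —
7: 63

4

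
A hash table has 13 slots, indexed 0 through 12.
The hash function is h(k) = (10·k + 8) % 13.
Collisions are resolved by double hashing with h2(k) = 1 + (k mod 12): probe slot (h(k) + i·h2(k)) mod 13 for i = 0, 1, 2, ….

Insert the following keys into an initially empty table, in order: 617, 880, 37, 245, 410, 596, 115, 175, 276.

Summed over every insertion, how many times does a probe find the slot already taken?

7

Insert 617: h=3, slot 3 empty -> index 3.
Insert 880: h=7, slot 7 empty -> index 7.
Insert 37: h=1, slot 1 empty -> index 1.
Insert 245: h=1, h2=6, slots 1,7 occupied -> index 0.
Insert 410: h=0, h2=3, slots 0,3 occupied -> index 6.
Insert 596: h=1, h2=9, slot 1 occupied -> index 10.
Insert 115: h=1, h2=8, slot 1 occupied -> index 9.
Insert 175: h=3, h2=8, slot 3 occupied -> index 11.
Insert 276: h=12, slot 12 empty -> index 12.
Table: [245, 37, ∅, 617, ∅, ∅, 410, 880, ∅, 115, 596, 175, 276]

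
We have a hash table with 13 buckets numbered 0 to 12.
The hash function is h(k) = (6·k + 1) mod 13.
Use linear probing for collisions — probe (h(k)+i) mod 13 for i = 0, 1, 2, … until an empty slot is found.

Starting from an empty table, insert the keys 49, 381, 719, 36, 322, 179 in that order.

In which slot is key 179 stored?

49: h=9 => slot 9
381: h=12 => slot 12
719: h=12, probe 12,0 => slot 0
36: h=9, probe 9,10 => slot 10
322: h=9, probe 9,10,11 => slot 11
179: h=9, probe 9,10,11,12,0,1 => slot 1
Table: [719, 179, ., ., ., ., ., ., ., 49, 36, 322, 381]

1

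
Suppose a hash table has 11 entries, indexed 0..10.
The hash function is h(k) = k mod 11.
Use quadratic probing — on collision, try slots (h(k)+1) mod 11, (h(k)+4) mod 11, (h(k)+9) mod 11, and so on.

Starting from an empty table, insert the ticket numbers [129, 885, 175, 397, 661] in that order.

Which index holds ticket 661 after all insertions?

2

129 hashes to 8; slot 8 is free → place at 8.
885 hashes to 5; slot 5 is free → place at 5.
175 hashes to 10; slot 10 is free → place at 10.
397 hashes to 1; slot 1 is free → place at 1.
661 hashes to 1; 1 taken → place at 2.
Table: [-, 397, 661, -, -, 885, -, -, 129, -, 175]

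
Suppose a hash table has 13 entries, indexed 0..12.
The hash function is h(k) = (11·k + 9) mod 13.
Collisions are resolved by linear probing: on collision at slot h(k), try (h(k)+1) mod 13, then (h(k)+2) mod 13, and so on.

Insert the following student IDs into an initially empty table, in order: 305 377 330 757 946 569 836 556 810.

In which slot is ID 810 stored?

305 hashes to 10; slot 10 is free => place at 10.
377 hashes to 9; slot 9 is free => place at 9.
330 hashes to 12; slot 12 is free => place at 12.
757 hashes to 3; slot 3 is free => place at 3.
946 hashes to 2; slot 2 is free => place at 2.
569 hashes to 2; 2,3 taken => place at 4.
836 hashes to 1; slot 1 is free => place at 1.
556 hashes to 2; 2,3,4 taken => place at 5.
810 hashes to 1; 1,2,3,4,5 taken => place at 6.
Table: [., 836, 946, 757, 569, 556, 810, ., ., 377, 305, ., 330]

6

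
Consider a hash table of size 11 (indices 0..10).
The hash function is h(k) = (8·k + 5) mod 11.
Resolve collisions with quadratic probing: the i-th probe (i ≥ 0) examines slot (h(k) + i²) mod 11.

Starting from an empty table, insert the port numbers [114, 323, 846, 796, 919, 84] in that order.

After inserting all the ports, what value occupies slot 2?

114: h=4 -> slot 4
323: h=4, probe 4,5 -> slot 5
846: h=8 -> slot 8
796: h=4, probe 4,5,8,2 -> slot 2
919: h=9 -> slot 9
84: h=6 -> slot 6
Table: [_, _, 796, _, 114, 323, 84, _, 846, 919, _]

796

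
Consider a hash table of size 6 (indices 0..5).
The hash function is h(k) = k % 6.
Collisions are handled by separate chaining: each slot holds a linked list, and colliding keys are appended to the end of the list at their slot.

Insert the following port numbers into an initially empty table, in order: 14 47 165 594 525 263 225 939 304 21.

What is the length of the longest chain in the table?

5

Insert 14: h=2, bucket 2 empty -> new chain.
Insert 47: h=5, bucket 5 empty -> new chain.
Insert 165: h=3, bucket 3 empty -> new chain.
Insert 594: h=0, bucket 0 empty -> new chain.
Insert 525: h=3, bucket 3 nonempty -> append to chain.
Insert 263: h=5, bucket 5 nonempty -> append to chain.
Insert 225: h=3, bucket 3 nonempty -> append to chain.
Insert 939: h=3, bucket 3 nonempty -> append to chain.
Insert 304: h=4, bucket 4 empty -> new chain.
Insert 21: h=3, bucket 3 nonempty -> append to chain.
Final buckets:
0: 594
1: -
2: 14
3: 165 -> 525 -> 225 -> 939 -> 21
4: 304
5: 47 -> 263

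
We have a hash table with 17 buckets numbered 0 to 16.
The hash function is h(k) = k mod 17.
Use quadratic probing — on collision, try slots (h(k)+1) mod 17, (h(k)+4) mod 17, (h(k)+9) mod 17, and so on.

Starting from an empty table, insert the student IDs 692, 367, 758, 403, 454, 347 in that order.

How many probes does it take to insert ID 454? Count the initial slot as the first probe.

Insert 692: h=12, slot 12 empty => index 12.
Insert 367: h=10, slot 10 empty => index 10.
Insert 758: h=10, slot 10 occupied => index 11.
Insert 403: h=12, slot 12 occupied => index 13.
Insert 454: h=12, slots 12,13 occupied => index 16.
Insert 347: h=7, slot 7 empty => index 7.
Table: [_, _, _, _, _, _, _, 347, _, _, 367, 758, 692, 403, _, _, 454]

3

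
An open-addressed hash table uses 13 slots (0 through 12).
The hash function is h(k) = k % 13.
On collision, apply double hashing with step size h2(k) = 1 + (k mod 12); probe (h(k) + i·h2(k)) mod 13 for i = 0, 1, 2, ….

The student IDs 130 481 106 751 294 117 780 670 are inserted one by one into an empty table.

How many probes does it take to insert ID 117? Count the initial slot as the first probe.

Insert 130: h=0, slot 0 empty => index 0.
Insert 481: h=0, h2=2, slot 0 occupied => index 2.
Insert 106: h=2, h2=11, slots 2,0 occupied => index 11.
Insert 751: h=10, slot 10 empty => index 10.
Insert 294: h=8, slot 8 empty => index 8.
Insert 117: h=0, h2=10, slots 0,10 occupied => index 7.
Insert 780: h=0, h2=1, slot 0 occupied => index 1.
Insert 670: h=7, h2=11, slot 7 occupied => index 5.
Table: [130, 780, 481, ., ., 670, ., 117, 294, ., 751, 106, .]

3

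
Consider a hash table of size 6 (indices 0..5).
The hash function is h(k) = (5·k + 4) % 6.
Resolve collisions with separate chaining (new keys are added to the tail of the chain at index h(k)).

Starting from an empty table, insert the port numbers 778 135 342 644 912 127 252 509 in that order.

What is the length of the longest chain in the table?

Insert 778: h=0, bucket 0 empty -> new chain.
Insert 135: h=1, bucket 1 empty -> new chain.
Insert 342: h=4, bucket 4 empty -> new chain.
Insert 644: h=2, bucket 2 empty -> new chain.
Insert 912: h=4, bucket 4 nonempty -> append to chain.
Insert 127: h=3, bucket 3 empty -> new chain.
Insert 252: h=4, bucket 4 nonempty -> append to chain.
Insert 509: h=5, bucket 5 empty -> new chain.
Final buckets:
0: 778
1: 135
2: 644
3: 127
4: 342 -> 912 -> 252
5: 509

3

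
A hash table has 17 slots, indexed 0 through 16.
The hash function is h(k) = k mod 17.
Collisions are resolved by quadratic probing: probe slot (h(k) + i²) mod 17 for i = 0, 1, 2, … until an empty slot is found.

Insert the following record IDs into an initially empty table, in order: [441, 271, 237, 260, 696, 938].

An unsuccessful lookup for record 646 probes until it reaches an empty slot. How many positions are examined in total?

2

441 hashes to 16; slot 16 is free → place at 16.
271 hashes to 16; 16 taken → place at 0.
237 hashes to 16; 16,0 taken → place at 3.
260 hashes to 5; slot 5 is free → place at 5.
696 hashes to 16; 16,0,3 taken → place at 8.
938 hashes to 3; 3 taken → place at 4.
Table: [271, —, —, 237, 938, 260, —, —, 696, —, —, —, —, —, —, —, 441]
Lookup 646: h=0, probe 0,1 → slot 1 empty, not found.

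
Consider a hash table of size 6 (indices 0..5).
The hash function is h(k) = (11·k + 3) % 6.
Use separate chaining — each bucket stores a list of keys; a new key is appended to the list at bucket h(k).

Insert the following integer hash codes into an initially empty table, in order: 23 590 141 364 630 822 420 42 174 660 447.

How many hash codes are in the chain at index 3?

Insert 23: h=4, bucket 4 empty -> new chain.
Insert 590: h=1, bucket 1 empty -> new chain.
Insert 141: h=0, bucket 0 empty -> new chain.
Insert 364: h=5, bucket 5 empty -> new chain.
Insert 630: h=3, bucket 3 empty -> new chain.
Insert 822: h=3, bucket 3 nonempty -> append to chain.
Insert 420: h=3, bucket 3 nonempty -> append to chain.
Insert 42: h=3, bucket 3 nonempty -> append to chain.
Insert 174: h=3, bucket 3 nonempty -> append to chain.
Insert 660: h=3, bucket 3 nonempty -> append to chain.
Insert 447: h=0, bucket 0 nonempty -> append to chain.
Final buckets:
0: 141 -> 447
1: 590
2: .
3: 630 -> 822 -> 420 -> 42 -> 174 -> 660
4: 23
5: 364

6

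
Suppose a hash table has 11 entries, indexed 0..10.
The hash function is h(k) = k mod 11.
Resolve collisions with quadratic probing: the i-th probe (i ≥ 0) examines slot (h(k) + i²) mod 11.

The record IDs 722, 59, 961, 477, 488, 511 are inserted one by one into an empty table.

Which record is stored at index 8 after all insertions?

722 hashes to 7; slot 7 is free => place at 7.
59 hashes to 4; slot 4 is free => place at 4.
961 hashes to 4; 4 taken => place at 5.
477 hashes to 4; 4,5 taken => place at 8.
488 hashes to 4; 4,5,8 taken => place at 2.
511 hashes to 5; 5 taken => place at 6.
Table: [_, _, 488, _, 59, 961, 511, 722, 477, _, _]

477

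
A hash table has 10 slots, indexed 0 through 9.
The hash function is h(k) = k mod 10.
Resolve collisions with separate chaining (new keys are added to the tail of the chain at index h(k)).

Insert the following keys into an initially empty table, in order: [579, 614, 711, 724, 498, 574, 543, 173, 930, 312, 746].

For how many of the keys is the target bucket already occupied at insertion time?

Insert 579: h=9, bucket 9 empty -> new chain.
Insert 614: h=4, bucket 4 empty -> new chain.
Insert 711: h=1, bucket 1 empty -> new chain.
Insert 724: h=4, bucket 4 nonempty -> append to chain.
Insert 498: h=8, bucket 8 empty -> new chain.
Insert 574: h=4, bucket 4 nonempty -> append to chain.
Insert 543: h=3, bucket 3 empty -> new chain.
Insert 173: h=3, bucket 3 nonempty -> append to chain.
Insert 930: h=0, bucket 0 empty -> new chain.
Insert 312: h=2, bucket 2 empty -> new chain.
Insert 746: h=6, bucket 6 empty -> new chain.
Final buckets:
0: 930
1: 711
2: 312
3: 543 -> 173
4: 614 -> 724 -> 574
5: —
6: 746
7: —
8: 498
9: 579

3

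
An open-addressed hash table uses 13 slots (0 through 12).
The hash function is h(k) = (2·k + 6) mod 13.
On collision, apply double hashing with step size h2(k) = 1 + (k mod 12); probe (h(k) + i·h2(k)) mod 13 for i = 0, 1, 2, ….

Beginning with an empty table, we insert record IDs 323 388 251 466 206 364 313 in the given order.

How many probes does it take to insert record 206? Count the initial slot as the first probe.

2

323 hashes to 2; slot 2 is free → place at 2.
388 hashes to 2, h2=5; 2 taken → place at 7.
251 hashes to 1; slot 1 is free → place at 1.
466 hashes to 2, h2=11; 2 taken → place at 0.
206 hashes to 2, h2=3; 2 taken → place at 5.
364 hashes to 6; slot 6 is free → place at 6.
313 hashes to 8; slot 8 is free → place at 8.
Table: [466, 251, 323, ., ., 206, 364, 388, 313, ., ., ., .]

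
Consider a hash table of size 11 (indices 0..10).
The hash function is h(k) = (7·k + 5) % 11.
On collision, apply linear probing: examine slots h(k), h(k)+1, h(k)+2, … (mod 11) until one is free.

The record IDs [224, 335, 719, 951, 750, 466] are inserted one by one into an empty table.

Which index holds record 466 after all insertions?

2

224: h=0 => slot 0
335: h=7 => slot 7
719: h=0, probe 0,1 => slot 1
951: h=7, probe 7,8 => slot 8
750: h=8, probe 8,9 => slot 9
466: h=0, probe 0,1,2 => slot 2
Table: [224, 719, 466, _, _, _, _, 335, 951, 750, _]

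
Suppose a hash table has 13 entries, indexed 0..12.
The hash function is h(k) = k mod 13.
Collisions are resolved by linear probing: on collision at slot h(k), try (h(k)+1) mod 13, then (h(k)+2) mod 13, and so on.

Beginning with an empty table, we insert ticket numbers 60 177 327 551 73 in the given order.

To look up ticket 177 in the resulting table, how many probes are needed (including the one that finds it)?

2

60: h=8 → slot 8
177: h=8, probe 8,9 → slot 9
327: h=2 → slot 2
551: h=5 → slot 5
73: h=8, probe 8,9,10 → slot 10
Table: [∅, ∅, 327, ∅, ∅, 551, ∅, ∅, 60, 177, 73, ∅, ∅]
Lookup 177: h=8, probe 8,9 → found at 9.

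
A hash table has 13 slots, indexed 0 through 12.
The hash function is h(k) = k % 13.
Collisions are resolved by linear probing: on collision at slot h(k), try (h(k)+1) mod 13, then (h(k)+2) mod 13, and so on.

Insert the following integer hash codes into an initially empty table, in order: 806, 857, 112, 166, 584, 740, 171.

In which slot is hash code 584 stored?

1

806: h=0 => slot 0
857: h=12 => slot 12
112: h=8 => slot 8
166: h=10 => slot 10
584: h=12, probe 12,0,1 => slot 1
740: h=12, probe 12,0,1,2 => slot 2
171: h=2, probe 2,3 => slot 3
Table: [806, 584, 740, 171, _, _, _, _, 112, _, 166, _, 857]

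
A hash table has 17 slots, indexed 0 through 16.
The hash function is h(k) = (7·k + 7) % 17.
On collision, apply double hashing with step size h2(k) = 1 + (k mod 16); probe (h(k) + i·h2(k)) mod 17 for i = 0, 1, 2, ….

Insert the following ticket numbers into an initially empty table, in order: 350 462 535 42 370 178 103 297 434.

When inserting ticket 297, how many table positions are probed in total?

2

Insert 350: h=9, slot 9 empty → index 9.
Insert 462: h=11, slot 11 empty → index 11.
Insert 535: h=12, slot 12 empty → index 12.
Insert 42: h=12, h2=11, slot 12 occupied → index 6.
Insert 370: h=13, slot 13 empty → index 13.
Insert 178: h=12, h2=3, slot 12 occupied → index 15.
Insert 103: h=14, slot 14 empty → index 14.
Insert 297: h=12, h2=10, slot 12 occupied → index 5.
Insert 434: h=2, slot 2 empty → index 2.
Table: [., ., 434, ., ., 297, 42, ., ., 350, ., 462, 535, 370, 103, 178, .]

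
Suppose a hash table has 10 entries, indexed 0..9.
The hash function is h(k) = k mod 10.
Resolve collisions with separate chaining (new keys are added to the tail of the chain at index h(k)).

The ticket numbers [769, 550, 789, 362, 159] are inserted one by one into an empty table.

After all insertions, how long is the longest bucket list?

3

Insert 769: h=9, bucket 9 empty -> new chain.
Insert 550: h=0, bucket 0 empty -> new chain.
Insert 789: h=9, bucket 9 nonempty -> append to chain.
Insert 362: h=2, bucket 2 empty -> new chain.
Insert 159: h=9, bucket 9 nonempty -> append to chain.
Final buckets:
0: 550
1: .
2: 362
3: .
4: .
5: .
6: .
7: .
8: .
9: 769 -> 789 -> 159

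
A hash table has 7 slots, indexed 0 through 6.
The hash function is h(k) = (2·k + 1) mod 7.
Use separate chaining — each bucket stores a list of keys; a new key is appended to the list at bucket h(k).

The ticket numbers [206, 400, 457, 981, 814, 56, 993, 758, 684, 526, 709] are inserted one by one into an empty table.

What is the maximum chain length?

Insert 206: h=0, bucket 0 empty -> new chain.
Insert 400: h=3, bucket 3 empty -> new chain.
Insert 457: h=5, bucket 5 empty -> new chain.
Insert 981: h=3, bucket 3 nonempty -> append to chain.
Insert 814: h=5, bucket 5 nonempty -> append to chain.
Insert 56: h=1, bucket 1 empty -> new chain.
Insert 993: h=6, bucket 6 empty -> new chain.
Insert 758: h=5, bucket 5 nonempty -> append to chain.
Insert 684: h=4, bucket 4 empty -> new chain.
Insert 526: h=3, bucket 3 nonempty -> append to chain.
Insert 709: h=5, bucket 5 nonempty -> append to chain.
Final buckets:
0: 206
1: 56
2: —
3: 400 -> 981 -> 526
4: 684
5: 457 -> 814 -> 758 -> 709
6: 993

4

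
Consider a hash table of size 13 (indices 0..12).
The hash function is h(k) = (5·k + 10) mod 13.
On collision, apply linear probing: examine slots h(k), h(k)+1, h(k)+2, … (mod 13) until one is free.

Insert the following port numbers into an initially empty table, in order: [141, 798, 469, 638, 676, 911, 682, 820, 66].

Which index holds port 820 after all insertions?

5

Insert 141: h=0, slot 0 empty -> index 0.
Insert 798: h=9, slot 9 empty -> index 9.
Insert 469: h=2, slot 2 empty -> index 2.
Insert 638: h=2, slot 2 occupied -> index 3.
Insert 676: h=10, slot 10 empty -> index 10.
Insert 911: h=2, slots 2,3 occupied -> index 4.
Insert 682: h=1, slot 1 empty -> index 1.
Insert 820: h=2, slots 2,3,4 occupied -> index 5.
Insert 66: h=2, slots 2,3,4,5 occupied -> index 6.
Table: [141, 682, 469, 638, 911, 820, 66, ., ., 798, 676, ., .]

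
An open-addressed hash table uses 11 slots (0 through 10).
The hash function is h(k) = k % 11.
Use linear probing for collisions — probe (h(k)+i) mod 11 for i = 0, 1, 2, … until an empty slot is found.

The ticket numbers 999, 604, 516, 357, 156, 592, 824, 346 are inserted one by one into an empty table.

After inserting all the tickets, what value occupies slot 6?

999 hashes to 9; slot 9 is free -> place at 9.
604 hashes to 10; slot 10 is free -> place at 10.
516 hashes to 10; 10 taken -> place at 0.
357 hashes to 5; slot 5 is free -> place at 5.
156 hashes to 2; slot 2 is free -> place at 2.
592 hashes to 9; 9,10,0 taken -> place at 1.
824 hashes to 10; 10,0,1,2 taken -> place at 3.
346 hashes to 5; 5 taken -> place at 6.
Table: [516, 592, 156, 824, —, 357, 346, —, —, 999, 604]

346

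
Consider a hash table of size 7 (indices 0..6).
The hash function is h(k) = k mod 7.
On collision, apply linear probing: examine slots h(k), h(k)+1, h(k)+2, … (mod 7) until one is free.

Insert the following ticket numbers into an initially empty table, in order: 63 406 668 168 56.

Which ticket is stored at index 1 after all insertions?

406

Insert 63: h=0, slot 0 empty => index 0.
Insert 406: h=0, slot 0 occupied => index 1.
Insert 668: h=3, slot 3 empty => index 3.
Insert 168: h=0, slots 0,1 occupied => index 2.
Insert 56: h=0, slots 0,1,2,3 occupied => index 4.
Table: [63, 406, 168, 668, 56, -, -]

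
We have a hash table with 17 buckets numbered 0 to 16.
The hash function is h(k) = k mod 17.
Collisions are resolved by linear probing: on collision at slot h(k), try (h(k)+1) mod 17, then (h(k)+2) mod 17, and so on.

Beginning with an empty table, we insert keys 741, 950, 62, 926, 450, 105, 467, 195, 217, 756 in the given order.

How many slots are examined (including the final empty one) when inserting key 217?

2

Insert 741: h=10, slot 10 empty => index 10.
Insert 950: h=15, slot 15 empty => index 15.
Insert 62: h=11, slot 11 empty => index 11.
Insert 926: h=8, slot 8 empty => index 8.
Insert 450: h=8, slot 8 occupied => index 9.
Insert 105: h=3, slot 3 empty => index 3.
Insert 467: h=8, slots 8,9,10,11 occupied => index 12.
Insert 195: h=8, slots 8,9,10,11,12 occupied => index 13.
Insert 217: h=13, slot 13 occupied => index 14.
Insert 756: h=8, slots 8,9,10,11,12,13,14,15 occupied => index 16.
Table: [_, _, _, 105, _, _, _, _, 926, 450, 741, 62, 467, 195, 217, 950, 756]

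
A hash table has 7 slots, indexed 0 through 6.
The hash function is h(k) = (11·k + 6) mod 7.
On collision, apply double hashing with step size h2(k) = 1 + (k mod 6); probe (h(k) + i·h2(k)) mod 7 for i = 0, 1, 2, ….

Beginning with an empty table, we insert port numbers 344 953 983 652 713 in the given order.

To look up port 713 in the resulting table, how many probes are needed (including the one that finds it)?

344: h=3 -> slot 3
953: h=3, h2=6, probe 3,2 -> slot 2
983: h=4 -> slot 4
652: h=3, h2=5, probe 3,1 -> slot 1
713: h=2, h2=6, probe 2,1,0 -> slot 0
Table: [713, 652, 953, 344, 983, ., .]
Lookup 713: h=2, h2=6, probe 2,1,0 → found at 0.

3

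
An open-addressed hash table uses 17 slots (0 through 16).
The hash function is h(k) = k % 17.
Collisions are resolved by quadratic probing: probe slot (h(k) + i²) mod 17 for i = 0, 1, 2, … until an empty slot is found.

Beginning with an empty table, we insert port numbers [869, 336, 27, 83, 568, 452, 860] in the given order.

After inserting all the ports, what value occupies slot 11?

869 hashes to 2; slot 2 is free → place at 2.
336 hashes to 13; slot 13 is free → place at 13.
27 hashes to 10; slot 10 is free → place at 10.
83 hashes to 15; slot 15 is free → place at 15.
568 hashes to 7; slot 7 is free → place at 7.
452 hashes to 10; 10 taken → place at 11.
860 hashes to 10; 10,11 taken → place at 14.
Table: [., ., 869, ., ., ., ., 568, ., ., 27, 452, ., 336, 860, 83, .]

452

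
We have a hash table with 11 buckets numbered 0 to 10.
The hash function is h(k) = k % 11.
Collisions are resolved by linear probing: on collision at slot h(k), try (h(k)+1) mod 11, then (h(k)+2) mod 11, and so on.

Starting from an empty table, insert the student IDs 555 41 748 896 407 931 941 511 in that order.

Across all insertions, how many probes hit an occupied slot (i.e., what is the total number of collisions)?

10

Insert 555: h=5, slot 5 empty => index 5.
Insert 41: h=8, slot 8 empty => index 8.
Insert 748: h=0, slot 0 empty => index 0.
Insert 896: h=5, slot 5 occupied => index 6.
Insert 407: h=0, slot 0 occupied => index 1.
Insert 931: h=7, slot 7 empty => index 7.
Insert 941: h=6, slots 6,7,8 occupied => index 9.
Insert 511: h=5, slots 5,6,7,8,9 occupied => index 10.
Table: [748, 407, ∅, ∅, ∅, 555, 896, 931, 41, 941, 511]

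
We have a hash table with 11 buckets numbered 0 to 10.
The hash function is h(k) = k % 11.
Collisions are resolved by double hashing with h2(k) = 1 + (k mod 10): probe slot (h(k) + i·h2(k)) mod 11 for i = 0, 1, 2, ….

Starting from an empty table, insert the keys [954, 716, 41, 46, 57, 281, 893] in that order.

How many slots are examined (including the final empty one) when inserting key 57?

Insert 954: h=8, slot 8 empty => index 8.
Insert 716: h=1, slot 1 empty => index 1.
Insert 41: h=8, h2=2, slot 8 occupied => index 10.
Insert 46: h=2, slot 2 empty => index 2.
Insert 57: h=2, h2=8, slots 2,10 occupied => index 7.
Insert 281: h=6, slot 6 empty => index 6.
Insert 893: h=2, h2=4, slots 2,6,10 occupied => index 3.
Table: [-, 716, 46, 893, -, -, 281, 57, 954, -, 41]

3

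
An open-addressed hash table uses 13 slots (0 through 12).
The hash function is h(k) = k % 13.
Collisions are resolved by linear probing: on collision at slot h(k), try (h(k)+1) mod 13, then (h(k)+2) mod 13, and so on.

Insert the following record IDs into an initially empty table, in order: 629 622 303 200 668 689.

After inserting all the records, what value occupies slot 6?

629: h=5 => slot 5
622: h=11 => slot 11
303: h=4 => slot 4
200: h=5, probe 5,6 => slot 6
668: h=5, probe 5,6,7 => slot 7
689: h=0 => slot 0
Table: [689, —, —, —, 303, 629, 200, 668, —, —, —, 622, —]

200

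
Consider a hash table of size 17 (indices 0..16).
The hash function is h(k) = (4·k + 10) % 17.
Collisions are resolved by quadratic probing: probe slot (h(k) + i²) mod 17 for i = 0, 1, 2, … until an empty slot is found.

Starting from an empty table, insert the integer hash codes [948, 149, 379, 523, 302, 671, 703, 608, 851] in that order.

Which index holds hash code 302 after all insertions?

Insert 948: h=11, slot 11 empty → index 11.
Insert 149: h=11, slot 11 occupied → index 12.
Insert 379: h=13, slot 13 empty → index 13.
Insert 523: h=11, slots 11,12 occupied → index 15.
Insert 302: h=11, slots 11,12,15 occupied → index 3.
Insert 671: h=8, slot 8 empty → index 8.
Insert 703: h=0, slot 0 empty → index 0.
Insert 608: h=11, slots 11,12,15,3 occupied → index 10.
Insert 851: h=14, slot 14 empty → index 14.
Table: [703, _, _, 302, _, _, _, _, 671, _, 608, 948, 149, 379, 851, 523, _]

3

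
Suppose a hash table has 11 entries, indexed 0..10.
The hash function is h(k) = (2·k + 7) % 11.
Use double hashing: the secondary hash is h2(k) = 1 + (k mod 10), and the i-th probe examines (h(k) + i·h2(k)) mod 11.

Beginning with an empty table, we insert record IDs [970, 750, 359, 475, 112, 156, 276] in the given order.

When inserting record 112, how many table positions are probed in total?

Insert 970: h=0, slot 0 empty → index 0.
Insert 750: h=0, h2=1, slot 0 occupied → index 1.
Insert 359: h=10, slot 10 empty → index 10.
Insert 475: h=0, h2=6, slot 0 occupied → index 6.
Insert 112: h=0, h2=3, slot 0 occupied → index 3.
Insert 156: h=0, h2=7, slot 0 occupied → index 7.
Insert 276: h=9, slot 9 empty → index 9.
Table: [970, 750, ∅, 112, ∅, ∅, 475, 156, ∅, 276, 359]

2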